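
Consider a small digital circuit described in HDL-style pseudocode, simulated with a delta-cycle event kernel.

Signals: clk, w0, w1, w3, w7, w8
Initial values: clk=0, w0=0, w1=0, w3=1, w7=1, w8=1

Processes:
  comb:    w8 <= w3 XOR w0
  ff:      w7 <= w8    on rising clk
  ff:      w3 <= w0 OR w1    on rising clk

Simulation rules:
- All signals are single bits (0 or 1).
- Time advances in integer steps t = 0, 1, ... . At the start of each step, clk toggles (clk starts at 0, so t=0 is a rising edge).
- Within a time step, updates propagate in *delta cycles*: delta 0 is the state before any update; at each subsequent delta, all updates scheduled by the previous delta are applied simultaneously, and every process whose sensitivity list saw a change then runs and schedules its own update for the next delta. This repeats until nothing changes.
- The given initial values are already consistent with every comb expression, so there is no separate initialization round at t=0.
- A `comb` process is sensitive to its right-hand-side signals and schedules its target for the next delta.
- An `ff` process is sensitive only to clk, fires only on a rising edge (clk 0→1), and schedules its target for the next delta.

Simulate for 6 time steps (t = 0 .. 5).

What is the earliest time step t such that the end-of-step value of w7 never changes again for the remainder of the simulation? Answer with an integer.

[bits: w7,w3,w8,clk,w0,w1]
t=0: Δ0=111000 Δ1=111100 Δ2=101100 Δ3=100100 | 3Δ
t=1: Δ0=100100 Δ1=100000 | 1Δ
t=2: Δ0=100000 Δ1=100100 Δ2=000100 | 2Δ
t=3: Δ0=000100 Δ1=000000 | 1Δ
t=4: Δ0=000000 Δ1=000100 | 1Δ
t=5: Δ0=000100 Δ1=000000 | 1Δ

2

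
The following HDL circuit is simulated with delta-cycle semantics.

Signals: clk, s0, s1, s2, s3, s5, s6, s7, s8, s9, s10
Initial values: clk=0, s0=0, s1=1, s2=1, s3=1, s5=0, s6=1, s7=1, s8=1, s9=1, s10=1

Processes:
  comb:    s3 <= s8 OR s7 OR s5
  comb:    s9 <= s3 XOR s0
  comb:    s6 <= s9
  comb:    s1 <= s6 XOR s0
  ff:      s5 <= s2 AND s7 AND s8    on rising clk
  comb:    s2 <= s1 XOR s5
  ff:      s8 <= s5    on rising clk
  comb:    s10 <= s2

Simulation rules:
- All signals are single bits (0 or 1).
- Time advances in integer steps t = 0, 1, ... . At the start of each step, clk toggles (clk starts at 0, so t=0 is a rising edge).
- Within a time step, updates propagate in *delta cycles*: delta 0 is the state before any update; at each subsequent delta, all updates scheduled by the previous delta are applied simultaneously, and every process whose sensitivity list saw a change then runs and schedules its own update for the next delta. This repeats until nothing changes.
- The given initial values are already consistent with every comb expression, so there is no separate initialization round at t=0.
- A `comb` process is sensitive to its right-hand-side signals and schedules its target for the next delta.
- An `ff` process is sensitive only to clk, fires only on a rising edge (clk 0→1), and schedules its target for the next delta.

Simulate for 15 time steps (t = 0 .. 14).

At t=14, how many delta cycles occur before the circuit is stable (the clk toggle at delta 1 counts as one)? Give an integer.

t=0 Δ0: s5=0 s9=1 s0=0 s6=1 s10=1 s2=1 clk=0 s7=1 s3=1 s8=1 s1=1
  Δ1: clk:0→1
  Δ2: s5:0→1, s8:1→0
  Δ3: s2:1→0
  Δ4: s10:1→0
  (4Δ to stable)
t=1 Δ0: s5=1 s9=1 s0=0 s6=1 s10=0 s2=0 clk=1 s7=1 s3=1 s8=0 s1=1
  Δ1: clk:1→0
  (1Δ to stable)
t=2 Δ0: s5=1 s9=1 s0=0 s6=1 s10=0 s2=0 clk=0 s7=1 s3=1 s8=0 s1=1
  Δ1: clk:0→1
  Δ2: s5:1→0, s8:0→1
  Δ3: s2:0→1
  Δ4: s10:0→1
  (4Δ to stable)
t=3 Δ0: s5=0 s9=1 s0=0 s6=1 s10=1 s2=1 clk=1 s7=1 s3=1 s8=1 s1=1
  Δ1: clk:1→0
  (1Δ to stable)
t=4 Δ0: s5=0 s9=1 s0=0 s6=1 s10=1 s2=1 clk=0 s7=1 s3=1 s8=1 s1=1
  Δ1: clk:0→1
  Δ2: s5:0→1, s8:1→0
  Δ3: s2:1→0
  Δ4: s10:1→0
  (4Δ to stable)
t=5 Δ0: s5=1 s9=1 s0=0 s6=1 s10=0 s2=0 clk=1 s7=1 s3=1 s8=0 s1=1
  Δ1: clk:1→0
  (1Δ to stable)
t=6 Δ0: s5=1 s9=1 s0=0 s6=1 s10=0 s2=0 clk=0 s7=1 s3=1 s8=0 s1=1
  Δ1: clk:0→1
  Δ2: s5:1→0, s8:0→1
  Δ3: s2:0→1
  Δ4: s10:0→1
  (4Δ to stable)
t=7 Δ0: s5=0 s9=1 s0=0 s6=1 s10=1 s2=1 clk=1 s7=1 s3=1 s8=1 s1=1
  Δ1: clk:1→0
  (1Δ to stable)
t=8 Δ0: s5=0 s9=1 s0=0 s6=1 s10=1 s2=1 clk=0 s7=1 s3=1 s8=1 s1=1
  Δ1: clk:0→1
  Δ2: s5:0→1, s8:1→0
  Δ3: s2:1→0
  Δ4: s10:1→0
  (4Δ to stable)
t=9 Δ0: s5=1 s9=1 s0=0 s6=1 s10=0 s2=0 clk=1 s7=1 s3=1 s8=0 s1=1
  Δ1: clk:1→0
  (1Δ to stable)
t=10 Δ0: s5=1 s9=1 s0=0 s6=1 s10=0 s2=0 clk=0 s7=1 s3=1 s8=0 s1=1
  Δ1: clk:0→1
  Δ2: s5:1→0, s8:0→1
  Δ3: s2:0→1
  Δ4: s10:0→1
  (4Δ to stable)
t=11 Δ0: s5=0 s9=1 s0=0 s6=1 s10=1 s2=1 clk=1 s7=1 s3=1 s8=1 s1=1
  Δ1: clk:1→0
  (1Δ to stable)
t=12 Δ0: s5=0 s9=1 s0=0 s6=1 s10=1 s2=1 clk=0 s7=1 s3=1 s8=1 s1=1
  Δ1: clk:0→1
  Δ2: s5:0→1, s8:1→0
  Δ3: s2:1→0
  Δ4: s10:1→0
  (4Δ to stable)
t=13 Δ0: s5=1 s9=1 s0=0 s6=1 s10=0 s2=0 clk=1 s7=1 s3=1 s8=0 s1=1
  Δ1: clk:1→0
  (1Δ to stable)
t=14 Δ0: s5=1 s9=1 s0=0 s6=1 s10=0 s2=0 clk=0 s7=1 s3=1 s8=0 s1=1
  Δ1: clk:0→1
  Δ2: s5:1→0, s8:0→1
  Δ3: s2:0→1
  Δ4: s10:0→1
  (4Δ to stable)

4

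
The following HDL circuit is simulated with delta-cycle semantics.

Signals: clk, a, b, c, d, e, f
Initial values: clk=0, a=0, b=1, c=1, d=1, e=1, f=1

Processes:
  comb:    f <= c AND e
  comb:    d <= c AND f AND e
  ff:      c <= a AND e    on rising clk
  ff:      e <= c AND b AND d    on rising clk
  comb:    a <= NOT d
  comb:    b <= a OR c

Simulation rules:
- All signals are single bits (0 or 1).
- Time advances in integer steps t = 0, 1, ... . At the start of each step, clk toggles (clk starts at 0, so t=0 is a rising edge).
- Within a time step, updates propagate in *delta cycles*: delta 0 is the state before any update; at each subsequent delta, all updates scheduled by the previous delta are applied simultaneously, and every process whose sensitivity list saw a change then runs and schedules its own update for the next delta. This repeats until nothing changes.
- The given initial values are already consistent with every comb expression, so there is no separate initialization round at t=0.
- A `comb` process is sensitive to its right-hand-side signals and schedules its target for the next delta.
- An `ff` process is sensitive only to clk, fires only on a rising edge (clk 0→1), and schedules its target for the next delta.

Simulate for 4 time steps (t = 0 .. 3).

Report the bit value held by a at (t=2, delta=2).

[bits: d,a,b,e,c,f,clk]
t=0: Δ0=1011110 Δ1=1011111 Δ2=1011011 Δ3=0001001 Δ4=0101001 Δ5=0111001 | 5Δ
t=1: Δ0=0111001 Δ1=0111000 | 1Δ
t=2: Δ0=0111000 Δ1=0111001 Δ2=0110101 | 2Δ
t=3: Δ0=0110101 Δ1=0110100 | 1Δ

1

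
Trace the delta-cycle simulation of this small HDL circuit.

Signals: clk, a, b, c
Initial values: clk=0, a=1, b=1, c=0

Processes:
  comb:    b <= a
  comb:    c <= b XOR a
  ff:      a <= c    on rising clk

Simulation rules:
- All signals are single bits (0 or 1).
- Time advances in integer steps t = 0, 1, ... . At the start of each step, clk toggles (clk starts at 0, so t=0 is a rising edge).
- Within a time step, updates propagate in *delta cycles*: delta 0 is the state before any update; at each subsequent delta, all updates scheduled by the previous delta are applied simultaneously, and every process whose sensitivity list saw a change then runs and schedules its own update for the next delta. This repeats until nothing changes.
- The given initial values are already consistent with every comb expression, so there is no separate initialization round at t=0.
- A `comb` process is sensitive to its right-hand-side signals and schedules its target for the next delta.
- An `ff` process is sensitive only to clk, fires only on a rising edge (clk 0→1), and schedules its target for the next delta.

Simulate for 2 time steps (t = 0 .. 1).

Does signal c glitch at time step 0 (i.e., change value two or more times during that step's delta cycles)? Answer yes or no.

t=0 Δ0: clk=0 c=0 a=1 b=1
  Δ1: clk:0→1
  Δ2: a:1→0
  Δ3: c:0→1, b:1→0
  Δ4: c:1→0
  (4Δ to stable)
t=1 Δ0: clk=1 c=0 a=0 b=0
  Δ1: clk:1→0
  (1Δ to stable)

yes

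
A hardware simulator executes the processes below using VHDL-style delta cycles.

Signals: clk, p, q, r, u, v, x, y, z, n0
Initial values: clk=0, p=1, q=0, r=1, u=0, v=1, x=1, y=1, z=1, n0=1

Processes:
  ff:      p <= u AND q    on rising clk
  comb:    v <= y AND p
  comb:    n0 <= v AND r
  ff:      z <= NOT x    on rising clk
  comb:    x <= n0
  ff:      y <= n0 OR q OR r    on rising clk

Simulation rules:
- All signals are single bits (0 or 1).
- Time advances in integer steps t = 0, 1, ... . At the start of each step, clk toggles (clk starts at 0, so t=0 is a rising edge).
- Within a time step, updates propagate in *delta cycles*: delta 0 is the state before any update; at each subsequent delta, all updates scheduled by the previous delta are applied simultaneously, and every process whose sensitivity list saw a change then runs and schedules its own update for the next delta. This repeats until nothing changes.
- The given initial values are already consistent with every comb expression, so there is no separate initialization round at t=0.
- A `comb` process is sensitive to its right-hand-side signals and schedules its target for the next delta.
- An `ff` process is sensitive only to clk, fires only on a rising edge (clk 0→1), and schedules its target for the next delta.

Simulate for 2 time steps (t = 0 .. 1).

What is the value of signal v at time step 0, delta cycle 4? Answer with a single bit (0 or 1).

[bits: r,clk,q,v,y,u,p,x,n0,z]
t=0: Δ0=1001101111 Δ1=1101101111 Δ2=1101100110 Δ3=1100100110 Δ4=1100100100 Δ5=1100100000 | 5Δ
t=1: Δ0=1100100000 Δ1=1000100000 | 1Δ

0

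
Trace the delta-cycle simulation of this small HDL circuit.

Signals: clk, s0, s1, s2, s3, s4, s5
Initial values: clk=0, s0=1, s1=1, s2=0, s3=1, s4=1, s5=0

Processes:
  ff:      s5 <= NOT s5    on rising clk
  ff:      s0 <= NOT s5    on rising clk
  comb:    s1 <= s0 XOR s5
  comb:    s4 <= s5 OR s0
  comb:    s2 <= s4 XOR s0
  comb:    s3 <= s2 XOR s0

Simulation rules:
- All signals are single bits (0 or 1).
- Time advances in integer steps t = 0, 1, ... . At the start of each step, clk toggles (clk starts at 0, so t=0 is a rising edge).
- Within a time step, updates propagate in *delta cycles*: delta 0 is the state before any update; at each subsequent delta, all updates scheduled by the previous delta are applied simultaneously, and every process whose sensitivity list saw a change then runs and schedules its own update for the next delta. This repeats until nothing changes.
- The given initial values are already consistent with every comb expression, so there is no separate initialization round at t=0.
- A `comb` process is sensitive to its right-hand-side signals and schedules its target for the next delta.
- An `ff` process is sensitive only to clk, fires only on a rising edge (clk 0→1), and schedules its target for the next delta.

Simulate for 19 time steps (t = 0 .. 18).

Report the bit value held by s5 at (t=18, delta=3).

0

[bits: s3,s1,clk,s4,s0,s2,s5]
t=0: Δ0=1101100 Δ1=1111100 Δ2=1111101 Δ3=1011101 | 3Δ
t=1: Δ0=1011101 Δ1=1001101 | 1Δ
t=2: Δ0=1001101 Δ1=1011101 Δ2=1011000 Δ3=0010010 Δ4=1010000 Δ5=0010000 | 5Δ
t=3: Δ0=0010000 Δ1=0000000 | 1Δ
t=4: Δ0=0000000 Δ1=0010000 Δ2=0010101 Δ3=1011111 Δ4=0011101 Δ5=1011101 | 5Δ
t=5: Δ0=1011101 Δ1=1001101 | 1Δ
t=6: Δ0=1001101 Δ1=1011101 Δ2=1011000 Δ3=0010010 Δ4=1010000 Δ5=0010000 | 5Δ
t=7: Δ0=0010000 Δ1=0000000 | 1Δ
t=8: Δ0=0000000 Δ1=0010000 Δ2=0010101 Δ3=1011111 Δ4=0011101 Δ5=1011101 | 5Δ
t=9: Δ0=1011101 Δ1=1001101 | 1Δ
t=10: Δ0=1001101 Δ1=1011101 Δ2=1011000 Δ3=0010010 Δ4=1010000 Δ5=0010000 | 5Δ
t=11: Δ0=0010000 Δ1=0000000 | 1Δ
t=12: Δ0=0000000 Δ1=0010000 Δ2=0010101 Δ3=1011111 Δ4=0011101 Δ5=1011101 | 5Δ
t=13: Δ0=1011101 Δ1=1001101 | 1Δ
t=14: Δ0=1001101 Δ1=1011101 Δ2=1011000 Δ3=0010010 Δ4=1010000 Δ5=0010000 | 5Δ
t=15: Δ0=0010000 Δ1=0000000 | 1Δ
t=16: Δ0=0000000 Δ1=0010000 Δ2=0010101 Δ3=1011111 Δ4=0011101 Δ5=1011101 | 5Δ
t=17: Δ0=1011101 Δ1=1001101 | 1Δ
t=18: Δ0=1001101 Δ1=1011101 Δ2=1011000 Δ3=0010010 Δ4=1010000 Δ5=0010000 | 5Δ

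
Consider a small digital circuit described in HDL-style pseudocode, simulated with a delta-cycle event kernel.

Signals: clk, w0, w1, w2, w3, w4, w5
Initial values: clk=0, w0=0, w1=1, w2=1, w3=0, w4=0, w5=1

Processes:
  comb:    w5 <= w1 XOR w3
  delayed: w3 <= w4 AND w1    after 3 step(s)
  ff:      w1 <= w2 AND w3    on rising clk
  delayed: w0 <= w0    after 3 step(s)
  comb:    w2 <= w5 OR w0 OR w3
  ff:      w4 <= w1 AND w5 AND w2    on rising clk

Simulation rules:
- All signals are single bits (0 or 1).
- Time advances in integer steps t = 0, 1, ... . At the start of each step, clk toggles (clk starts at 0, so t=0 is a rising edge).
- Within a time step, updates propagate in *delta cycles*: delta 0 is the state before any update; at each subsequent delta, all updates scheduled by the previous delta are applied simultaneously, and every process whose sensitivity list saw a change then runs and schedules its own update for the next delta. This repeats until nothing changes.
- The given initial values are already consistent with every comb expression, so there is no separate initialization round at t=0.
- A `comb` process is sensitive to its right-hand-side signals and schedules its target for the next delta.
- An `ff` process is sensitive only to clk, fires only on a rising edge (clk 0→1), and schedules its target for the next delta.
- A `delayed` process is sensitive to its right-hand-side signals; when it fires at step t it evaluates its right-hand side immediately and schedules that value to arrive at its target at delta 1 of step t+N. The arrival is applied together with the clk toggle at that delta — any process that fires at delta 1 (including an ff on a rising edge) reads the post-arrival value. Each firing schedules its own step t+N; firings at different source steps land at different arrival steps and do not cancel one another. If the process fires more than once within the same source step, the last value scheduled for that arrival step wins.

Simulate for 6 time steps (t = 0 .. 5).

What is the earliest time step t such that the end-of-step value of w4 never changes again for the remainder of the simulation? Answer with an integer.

2

[bits: clk,w4,w0,w5,w2,w1,w3]
t=0: Δ0=0001110 Δ1=1001110 Δ2=1101100 Δ3=1100100 Δ4=1100000 | 4Δ
t=1: Δ0=1100000 Δ1=0100000 | 1Δ
t=2: Δ0=0100000 Δ1=1100000 Δ2=1000000 | 2Δ
t=3: Δ0=1000000 Δ1=0000000 | 1Δ
t=4: Δ0=0000000 Δ1=1000000 | 1Δ
t=5: Δ0=1000000 Δ1=0000000 | 1Δ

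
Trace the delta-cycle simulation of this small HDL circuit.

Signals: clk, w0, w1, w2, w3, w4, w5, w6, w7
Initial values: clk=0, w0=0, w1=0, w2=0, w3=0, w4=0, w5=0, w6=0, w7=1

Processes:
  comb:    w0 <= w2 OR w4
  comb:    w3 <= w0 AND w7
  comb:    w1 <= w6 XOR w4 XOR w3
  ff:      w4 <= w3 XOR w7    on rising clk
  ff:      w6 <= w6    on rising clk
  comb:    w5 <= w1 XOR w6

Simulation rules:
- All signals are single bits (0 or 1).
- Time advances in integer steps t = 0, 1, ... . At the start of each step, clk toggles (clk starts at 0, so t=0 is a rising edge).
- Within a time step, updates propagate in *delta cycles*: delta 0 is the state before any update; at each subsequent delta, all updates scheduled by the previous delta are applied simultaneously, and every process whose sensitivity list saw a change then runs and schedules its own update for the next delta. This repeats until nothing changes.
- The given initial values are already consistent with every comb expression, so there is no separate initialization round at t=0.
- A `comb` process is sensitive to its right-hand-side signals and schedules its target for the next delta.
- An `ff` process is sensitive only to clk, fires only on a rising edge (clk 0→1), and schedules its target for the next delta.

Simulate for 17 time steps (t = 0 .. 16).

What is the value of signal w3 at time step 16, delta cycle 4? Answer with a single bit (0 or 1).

1

t0.Δ0 w5=0 w2=0 w1=0 clk=0 w6=0 w4=0 w3=0 w0=0 w7=1
t0.Δ1 w5=0 w2=0 w1=0 clk=1 w6=0 w4=0 w3=0 w0=0 w7=1
t0.Δ2 w5=0 w2=0 w1=0 clk=1 w6=0 w4=1 w3=0 w0=0 w7=1
t0.Δ3 w5=0 w2=0 w1=1 clk=1 w6=0 w4=1 w3=0 w0=1 w7=1
t0.Δ4 w5=1 w2=0 w1=1 clk=1 w6=0 w4=1 w3=1 w0=1 w7=1
t0.Δ5 w5=1 w2=0 w1=0 clk=1 w6=0 w4=1 w3=1 w0=1 w7=1
t0.Δ6 w5=0 w2=0 w1=0 clk=1 w6=0 w4=1 w3=1 w0=1 w7=1
t1.Δ0 w5=0 w2=0 w1=0 clk=1 w6=0 w4=1 w3=1 w0=1 w7=1
t1.Δ1 w5=0 w2=0 w1=0 clk=0 w6=0 w4=1 w3=1 w0=1 w7=1
t2.Δ0 w5=0 w2=0 w1=0 clk=0 w6=0 w4=1 w3=1 w0=1 w7=1
t2.Δ1 w5=0 w2=0 w1=0 clk=1 w6=0 w4=1 w3=1 w0=1 w7=1
t2.Δ2 w5=0 w2=0 w1=0 clk=1 w6=0 w4=0 w3=1 w0=1 w7=1
t2.Δ3 w5=0 w2=0 w1=1 clk=1 w6=0 w4=0 w3=1 w0=0 w7=1
t2.Δ4 w5=1 w2=0 w1=1 clk=1 w6=0 w4=0 w3=0 w0=0 w7=1
t2.Δ5 w5=1 w2=0 w1=0 clk=1 w6=0 w4=0 w3=0 w0=0 w7=1
t2.Δ6 w5=0 w2=0 w1=0 clk=1 w6=0 w4=0 w3=0 w0=0 w7=1
t3.Δ0 w5=0 w2=0 w1=0 clk=1 w6=0 w4=0 w3=0 w0=0 w7=1
t3.Δ1 w5=0 w2=0 w1=0 clk=0 w6=0 w4=0 w3=0 w0=0 w7=1
t4.Δ0 w5=0 w2=0 w1=0 clk=0 w6=0 w4=0 w3=0 w0=0 w7=1
t4.Δ1 w5=0 w2=0 w1=0 clk=1 w6=0 w4=0 w3=0 w0=0 w7=1
t4.Δ2 w5=0 w2=0 w1=0 clk=1 w6=0 w4=1 w3=0 w0=0 w7=1
t4.Δ3 w5=0 w2=0 w1=1 clk=1 w6=0 w4=1 w3=0 w0=1 w7=1
t4.Δ4 w5=1 w2=0 w1=1 clk=1 w6=0 w4=1 w3=1 w0=1 w7=1
t4.Δ5 w5=1 w2=0 w1=0 clk=1 w6=0 w4=1 w3=1 w0=1 w7=1
t4.Δ6 w5=0 w2=0 w1=0 clk=1 w6=0 w4=1 w3=1 w0=1 w7=1
t5.Δ0 w5=0 w2=0 w1=0 clk=1 w6=0 w4=1 w3=1 w0=1 w7=1
t5.Δ1 w5=0 w2=0 w1=0 clk=0 w6=0 w4=1 w3=1 w0=1 w7=1
t6.Δ0 w5=0 w2=0 w1=0 clk=0 w6=0 w4=1 w3=1 w0=1 w7=1
t6.Δ1 w5=0 w2=0 w1=0 clk=1 w6=0 w4=1 w3=1 w0=1 w7=1
t6.Δ2 w5=0 w2=0 w1=0 clk=1 w6=0 w4=0 w3=1 w0=1 w7=1
t6.Δ3 w5=0 w2=0 w1=1 clk=1 w6=0 w4=0 w3=1 w0=0 w7=1
t6.Δ4 w5=1 w2=0 w1=1 clk=1 w6=0 w4=0 w3=0 w0=0 w7=1
t6.Δ5 w5=1 w2=0 w1=0 clk=1 w6=0 w4=0 w3=0 w0=0 w7=1
t6.Δ6 w5=0 w2=0 w1=0 clk=1 w6=0 w4=0 w3=0 w0=0 w7=1
t7.Δ0 w5=0 w2=0 w1=0 clk=1 w6=0 w4=0 w3=0 w0=0 w7=1
t7.Δ1 w5=0 w2=0 w1=0 clk=0 w6=0 w4=0 w3=0 w0=0 w7=1
t8.Δ0 w5=0 w2=0 w1=0 clk=0 w6=0 w4=0 w3=0 w0=0 w7=1
t8.Δ1 w5=0 w2=0 w1=0 clk=1 w6=0 w4=0 w3=0 w0=0 w7=1
t8.Δ2 w5=0 w2=0 w1=0 clk=1 w6=0 w4=1 w3=0 w0=0 w7=1
t8.Δ3 w5=0 w2=0 w1=1 clk=1 w6=0 w4=1 w3=0 w0=1 w7=1
t8.Δ4 w5=1 w2=0 w1=1 clk=1 w6=0 w4=1 w3=1 w0=1 w7=1
t8.Δ5 w5=1 w2=0 w1=0 clk=1 w6=0 w4=1 w3=1 w0=1 w7=1
t8.Δ6 w5=0 w2=0 w1=0 clk=1 w6=0 w4=1 w3=1 w0=1 w7=1
t9.Δ0 w5=0 w2=0 w1=0 clk=1 w6=0 w4=1 w3=1 w0=1 w7=1
t9.Δ1 w5=0 w2=0 w1=0 clk=0 w6=0 w4=1 w3=1 w0=1 w7=1
t10.Δ0 w5=0 w2=0 w1=0 clk=0 w6=0 w4=1 w3=1 w0=1 w7=1
t10.Δ1 w5=0 w2=0 w1=0 clk=1 w6=0 w4=1 w3=1 w0=1 w7=1
t10.Δ2 w5=0 w2=0 w1=0 clk=1 w6=0 w4=0 w3=1 w0=1 w7=1
t10.Δ3 w5=0 w2=0 w1=1 clk=1 w6=0 w4=0 w3=1 w0=0 w7=1
t10.Δ4 w5=1 w2=0 w1=1 clk=1 w6=0 w4=0 w3=0 w0=0 w7=1
t10.Δ5 w5=1 w2=0 w1=0 clk=1 w6=0 w4=0 w3=0 w0=0 w7=1
t10.Δ6 w5=0 w2=0 w1=0 clk=1 w6=0 w4=0 w3=0 w0=0 w7=1
t11.Δ0 w5=0 w2=0 w1=0 clk=1 w6=0 w4=0 w3=0 w0=0 w7=1
t11.Δ1 w5=0 w2=0 w1=0 clk=0 w6=0 w4=0 w3=0 w0=0 w7=1
t12.Δ0 w5=0 w2=0 w1=0 clk=0 w6=0 w4=0 w3=0 w0=0 w7=1
t12.Δ1 w5=0 w2=0 w1=0 clk=1 w6=0 w4=0 w3=0 w0=0 w7=1
t12.Δ2 w5=0 w2=0 w1=0 clk=1 w6=0 w4=1 w3=0 w0=0 w7=1
t12.Δ3 w5=0 w2=0 w1=1 clk=1 w6=0 w4=1 w3=0 w0=1 w7=1
t12.Δ4 w5=1 w2=0 w1=1 clk=1 w6=0 w4=1 w3=1 w0=1 w7=1
t12.Δ5 w5=1 w2=0 w1=0 clk=1 w6=0 w4=1 w3=1 w0=1 w7=1
t12.Δ6 w5=0 w2=0 w1=0 clk=1 w6=0 w4=1 w3=1 w0=1 w7=1
t13.Δ0 w5=0 w2=0 w1=0 clk=1 w6=0 w4=1 w3=1 w0=1 w7=1
t13.Δ1 w5=0 w2=0 w1=0 clk=0 w6=0 w4=1 w3=1 w0=1 w7=1
t14.Δ0 w5=0 w2=0 w1=0 clk=0 w6=0 w4=1 w3=1 w0=1 w7=1
t14.Δ1 w5=0 w2=0 w1=0 clk=1 w6=0 w4=1 w3=1 w0=1 w7=1
t14.Δ2 w5=0 w2=0 w1=0 clk=1 w6=0 w4=0 w3=1 w0=1 w7=1
t14.Δ3 w5=0 w2=0 w1=1 clk=1 w6=0 w4=0 w3=1 w0=0 w7=1
t14.Δ4 w5=1 w2=0 w1=1 clk=1 w6=0 w4=0 w3=0 w0=0 w7=1
t14.Δ5 w5=1 w2=0 w1=0 clk=1 w6=0 w4=0 w3=0 w0=0 w7=1
t14.Δ6 w5=0 w2=0 w1=0 clk=1 w6=0 w4=0 w3=0 w0=0 w7=1
t15.Δ0 w5=0 w2=0 w1=0 clk=1 w6=0 w4=0 w3=0 w0=0 w7=1
t15.Δ1 w5=0 w2=0 w1=0 clk=0 w6=0 w4=0 w3=0 w0=0 w7=1
t16.Δ0 w5=0 w2=0 w1=0 clk=0 w6=0 w4=0 w3=0 w0=0 w7=1
t16.Δ1 w5=0 w2=0 w1=0 clk=1 w6=0 w4=0 w3=0 w0=0 w7=1
t16.Δ2 w5=0 w2=0 w1=0 clk=1 w6=0 w4=1 w3=0 w0=0 w7=1
t16.Δ3 w5=0 w2=0 w1=1 clk=1 w6=0 w4=1 w3=0 w0=1 w7=1
t16.Δ4 w5=1 w2=0 w1=1 clk=1 w6=0 w4=1 w3=1 w0=1 w7=1
t16.Δ5 w5=1 w2=0 w1=0 clk=1 w6=0 w4=1 w3=1 w0=1 w7=1
t16.Δ6 w5=0 w2=0 w1=0 clk=1 w6=0 w4=1 w3=1 w0=1 w7=1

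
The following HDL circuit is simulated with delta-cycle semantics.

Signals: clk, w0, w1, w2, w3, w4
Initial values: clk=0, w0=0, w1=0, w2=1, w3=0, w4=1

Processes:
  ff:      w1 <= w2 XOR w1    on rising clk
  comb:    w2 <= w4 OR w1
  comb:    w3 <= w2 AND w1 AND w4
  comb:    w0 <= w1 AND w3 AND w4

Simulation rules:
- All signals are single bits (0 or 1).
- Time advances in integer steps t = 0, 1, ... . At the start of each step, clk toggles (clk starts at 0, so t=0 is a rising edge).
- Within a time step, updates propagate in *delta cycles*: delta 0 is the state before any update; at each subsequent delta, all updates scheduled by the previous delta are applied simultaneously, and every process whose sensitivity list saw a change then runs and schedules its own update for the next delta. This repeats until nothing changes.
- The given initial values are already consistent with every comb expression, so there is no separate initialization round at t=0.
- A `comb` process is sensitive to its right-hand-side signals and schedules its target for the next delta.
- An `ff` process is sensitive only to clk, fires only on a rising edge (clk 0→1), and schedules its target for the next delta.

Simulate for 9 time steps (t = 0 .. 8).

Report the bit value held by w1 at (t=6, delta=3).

t0.Δ0 w3=0 w0=0 w1=0 w2=1 clk=0 w4=1
t0.Δ1 w3=0 w0=0 w1=0 w2=1 clk=1 w4=1
t0.Δ2 w3=0 w0=0 w1=1 w2=1 clk=1 w4=1
t0.Δ3 w3=1 w0=0 w1=1 w2=1 clk=1 w4=1
t0.Δ4 w3=1 w0=1 w1=1 w2=1 clk=1 w4=1
t1.Δ0 w3=1 w0=1 w1=1 w2=1 clk=1 w4=1
t1.Δ1 w3=1 w0=1 w1=1 w2=1 clk=0 w4=1
t2.Δ0 w3=1 w0=1 w1=1 w2=1 clk=0 w4=1
t2.Δ1 w3=1 w0=1 w1=1 w2=1 clk=1 w4=1
t2.Δ2 w3=1 w0=1 w1=0 w2=1 clk=1 w4=1
t2.Δ3 w3=0 w0=0 w1=0 w2=1 clk=1 w4=1
t3.Δ0 w3=0 w0=0 w1=0 w2=1 clk=1 w4=1
t3.Δ1 w3=0 w0=0 w1=0 w2=1 clk=0 w4=1
t4.Δ0 w3=0 w0=0 w1=0 w2=1 clk=0 w4=1
t4.Δ1 w3=0 w0=0 w1=0 w2=1 clk=1 w4=1
t4.Δ2 w3=0 w0=0 w1=1 w2=1 clk=1 w4=1
t4.Δ3 w3=1 w0=0 w1=1 w2=1 clk=1 w4=1
t4.Δ4 w3=1 w0=1 w1=1 w2=1 clk=1 w4=1
t5.Δ0 w3=1 w0=1 w1=1 w2=1 clk=1 w4=1
t5.Δ1 w3=1 w0=1 w1=1 w2=1 clk=0 w4=1
t6.Δ0 w3=1 w0=1 w1=1 w2=1 clk=0 w4=1
t6.Δ1 w3=1 w0=1 w1=1 w2=1 clk=1 w4=1
t6.Δ2 w3=1 w0=1 w1=0 w2=1 clk=1 w4=1
t6.Δ3 w3=0 w0=0 w1=0 w2=1 clk=1 w4=1
t7.Δ0 w3=0 w0=0 w1=0 w2=1 clk=1 w4=1
t7.Δ1 w3=0 w0=0 w1=0 w2=1 clk=0 w4=1
t8.Δ0 w3=0 w0=0 w1=0 w2=1 clk=0 w4=1
t8.Δ1 w3=0 w0=0 w1=0 w2=1 clk=1 w4=1
t8.Δ2 w3=0 w0=0 w1=1 w2=1 clk=1 w4=1
t8.Δ3 w3=1 w0=0 w1=1 w2=1 clk=1 w4=1
t8.Δ4 w3=1 w0=1 w1=1 w2=1 clk=1 w4=1

0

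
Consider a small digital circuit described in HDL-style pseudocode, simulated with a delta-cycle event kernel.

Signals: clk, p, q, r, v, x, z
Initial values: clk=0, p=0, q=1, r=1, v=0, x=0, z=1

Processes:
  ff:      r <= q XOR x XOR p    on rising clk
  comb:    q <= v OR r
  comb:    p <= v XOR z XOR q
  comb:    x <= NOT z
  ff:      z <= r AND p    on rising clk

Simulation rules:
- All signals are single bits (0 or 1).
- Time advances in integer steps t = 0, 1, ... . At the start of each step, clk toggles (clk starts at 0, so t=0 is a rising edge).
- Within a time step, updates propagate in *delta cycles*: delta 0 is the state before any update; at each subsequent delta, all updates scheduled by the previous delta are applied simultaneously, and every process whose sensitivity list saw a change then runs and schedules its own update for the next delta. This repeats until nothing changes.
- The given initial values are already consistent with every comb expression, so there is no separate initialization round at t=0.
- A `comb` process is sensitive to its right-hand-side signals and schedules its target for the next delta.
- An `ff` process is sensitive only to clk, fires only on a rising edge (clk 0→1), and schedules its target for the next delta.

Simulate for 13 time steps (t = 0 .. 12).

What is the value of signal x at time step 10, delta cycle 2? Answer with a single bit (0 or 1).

[bits: x,clk,z,q,r,p,v]
t=0: Δ0=0011100 Δ1=0111100 Δ2=0101100 Δ3=1101110 | 3Δ
t=1: Δ0=1101110 Δ1=1001110 | 1Δ
t=2: Δ0=1001110 Δ1=1101110 Δ2=1111110 Δ3=0111100 | 3Δ
t=3: Δ0=0111100 Δ1=0011100 | 1Δ
t=4: Δ0=0011100 Δ1=0111100 Δ2=0101100 Δ3=1101110 | 3Δ
t=5: Δ0=1101110 Δ1=1001110 | 1Δ
t=6: Δ0=1001110 Δ1=1101110 Δ2=1111110 Δ3=0111100 | 3Δ
t=7: Δ0=0111100 Δ1=0011100 | 1Δ
t=8: Δ0=0011100 Δ1=0111100 Δ2=0101100 Δ3=1101110 | 3Δ
t=9: Δ0=1101110 Δ1=1001110 | 1Δ
t=10: Δ0=1001110 Δ1=1101110 Δ2=1111110 Δ3=0111100 | 3Δ
t=11: Δ0=0111100 Δ1=0011100 | 1Δ
t=12: Δ0=0011100 Δ1=0111100 Δ2=0101100 Δ3=1101110 | 3Δ

1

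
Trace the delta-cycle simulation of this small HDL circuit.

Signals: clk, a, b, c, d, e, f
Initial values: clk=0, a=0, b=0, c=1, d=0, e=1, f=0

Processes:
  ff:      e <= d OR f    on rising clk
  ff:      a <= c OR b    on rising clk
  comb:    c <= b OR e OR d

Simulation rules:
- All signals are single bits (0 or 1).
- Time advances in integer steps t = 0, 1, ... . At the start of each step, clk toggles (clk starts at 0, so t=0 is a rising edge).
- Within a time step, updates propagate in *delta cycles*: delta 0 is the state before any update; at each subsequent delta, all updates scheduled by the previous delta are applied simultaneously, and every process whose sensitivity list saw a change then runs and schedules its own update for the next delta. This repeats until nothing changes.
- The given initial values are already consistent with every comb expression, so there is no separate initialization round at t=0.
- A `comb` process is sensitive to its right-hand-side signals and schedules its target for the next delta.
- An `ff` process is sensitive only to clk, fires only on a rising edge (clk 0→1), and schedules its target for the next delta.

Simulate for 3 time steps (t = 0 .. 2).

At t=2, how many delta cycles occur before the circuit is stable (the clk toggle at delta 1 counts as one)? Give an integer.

t=0 Δ0: f=0 a=0 d=0 b=0 c=1 e=1 clk=0
  Δ1: clk:0→1
  Δ2: a:0→1, e:1→0
  Δ3: c:1→0
  (3Δ to stable)
t=1 Δ0: f=0 a=1 d=0 b=0 c=0 e=0 clk=1
  Δ1: clk:1→0
  (1Δ to stable)
t=2 Δ0: f=0 a=1 d=0 b=0 c=0 e=0 clk=0
  Δ1: clk:0→1
  Δ2: a:1→0
  (2Δ to stable)

2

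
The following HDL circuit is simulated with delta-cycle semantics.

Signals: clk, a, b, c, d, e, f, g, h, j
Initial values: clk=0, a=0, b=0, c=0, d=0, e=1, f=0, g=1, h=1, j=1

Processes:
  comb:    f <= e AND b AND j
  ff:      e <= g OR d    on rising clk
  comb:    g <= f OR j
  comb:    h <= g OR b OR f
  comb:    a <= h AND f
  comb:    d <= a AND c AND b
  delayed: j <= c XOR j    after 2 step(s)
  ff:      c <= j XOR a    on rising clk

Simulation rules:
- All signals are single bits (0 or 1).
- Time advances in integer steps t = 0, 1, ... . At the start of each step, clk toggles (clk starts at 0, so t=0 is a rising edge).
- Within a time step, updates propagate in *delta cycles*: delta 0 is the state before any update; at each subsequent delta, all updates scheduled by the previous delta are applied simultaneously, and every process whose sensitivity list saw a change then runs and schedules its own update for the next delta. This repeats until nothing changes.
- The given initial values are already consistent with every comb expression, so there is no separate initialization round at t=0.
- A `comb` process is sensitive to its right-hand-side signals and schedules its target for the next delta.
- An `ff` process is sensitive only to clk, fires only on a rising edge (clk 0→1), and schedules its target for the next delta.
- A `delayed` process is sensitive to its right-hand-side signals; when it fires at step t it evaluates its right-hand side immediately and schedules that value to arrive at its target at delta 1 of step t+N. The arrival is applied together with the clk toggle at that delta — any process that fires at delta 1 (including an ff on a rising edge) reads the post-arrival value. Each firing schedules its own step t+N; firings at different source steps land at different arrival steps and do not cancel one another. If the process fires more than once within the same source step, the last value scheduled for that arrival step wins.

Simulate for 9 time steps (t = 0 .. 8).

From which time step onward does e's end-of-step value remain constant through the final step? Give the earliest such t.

4

t0.Δ0 g=1 h=1 clk=0 f=0 b=0 j=1 a=0 e=1 d=0 c=0
t0.Δ1 g=1 h=1 clk=1 f=0 b=0 j=1 a=0 e=1 d=0 c=0
t0.Δ2 g=1 h=1 clk=1 f=0 b=0 j=1 a=0 e=1 d=0 c=1
t1.Δ0 g=1 h=1 clk=1 f=0 b=0 j=1 a=0 e=1 d=0 c=1
t1.Δ1 g=1 h=1 clk=0 f=0 b=0 j=1 a=0 e=1 d=0 c=1
t2.Δ0 g=1 h=1 clk=0 f=0 b=0 j=1 a=0 e=1 d=0 c=1
t2.Δ1 g=1 h=1 clk=1 f=0 b=0 j=0 a=0 e=1 d=0 c=1
t2.Δ2 g=0 h=1 clk=1 f=0 b=0 j=0 a=0 e=1 d=0 c=0
t2.Δ3 g=0 h=0 clk=1 f=0 b=0 j=0 a=0 e=1 d=0 c=0
t3.Δ0 g=0 h=0 clk=1 f=0 b=0 j=0 a=0 e=1 d=0 c=0
t3.Δ1 g=0 h=0 clk=0 f=0 b=0 j=0 a=0 e=1 d=0 c=0
t4.Δ0 g=0 h=0 clk=0 f=0 b=0 j=0 a=0 e=1 d=0 c=0
t4.Δ1 g=0 h=0 clk=1 f=0 b=0 j=0 a=0 e=1 d=0 c=0
t4.Δ2 g=0 h=0 clk=1 f=0 b=0 j=0 a=0 e=0 d=0 c=0
t5.Δ0 g=0 h=0 clk=1 f=0 b=0 j=0 a=0 e=0 d=0 c=0
t5.Δ1 g=0 h=0 clk=0 f=0 b=0 j=0 a=0 e=0 d=0 c=0
t6.Δ0 g=0 h=0 clk=0 f=0 b=0 j=0 a=0 e=0 d=0 c=0
t6.Δ1 g=0 h=0 clk=1 f=0 b=0 j=0 a=0 e=0 d=0 c=0
t7.Δ0 g=0 h=0 clk=1 f=0 b=0 j=0 a=0 e=0 d=0 c=0
t7.Δ1 g=0 h=0 clk=0 f=0 b=0 j=0 a=0 e=0 d=0 c=0
t8.Δ0 g=0 h=0 clk=0 f=0 b=0 j=0 a=0 e=0 d=0 c=0
t8.Δ1 g=0 h=0 clk=1 f=0 b=0 j=0 a=0 e=0 d=0 c=0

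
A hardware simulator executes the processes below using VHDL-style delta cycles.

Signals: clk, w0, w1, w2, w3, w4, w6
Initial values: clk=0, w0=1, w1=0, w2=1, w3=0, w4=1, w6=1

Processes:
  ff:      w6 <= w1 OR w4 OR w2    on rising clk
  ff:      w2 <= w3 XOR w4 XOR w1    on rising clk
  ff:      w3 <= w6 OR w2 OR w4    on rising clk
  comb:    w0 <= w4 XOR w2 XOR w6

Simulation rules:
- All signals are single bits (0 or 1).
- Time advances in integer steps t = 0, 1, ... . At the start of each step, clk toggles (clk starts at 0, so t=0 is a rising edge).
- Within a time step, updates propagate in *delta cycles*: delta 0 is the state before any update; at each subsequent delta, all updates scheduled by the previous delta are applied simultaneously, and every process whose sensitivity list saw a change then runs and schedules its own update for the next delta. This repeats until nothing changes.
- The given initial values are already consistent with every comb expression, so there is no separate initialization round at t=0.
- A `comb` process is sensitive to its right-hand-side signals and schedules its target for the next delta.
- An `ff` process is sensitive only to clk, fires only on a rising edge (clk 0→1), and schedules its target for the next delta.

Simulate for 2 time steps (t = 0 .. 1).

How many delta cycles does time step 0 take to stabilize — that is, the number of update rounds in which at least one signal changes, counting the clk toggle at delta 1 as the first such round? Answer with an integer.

t=0 Δ0: w3=0 w0=1 w6=1 clk=0 w2=1 w4=1 w1=0
  Δ1: clk:0→1
  Δ2: w3:0→1
  (2Δ to stable)
t=1 Δ0: w3=1 w0=1 w6=1 clk=1 w2=1 w4=1 w1=0
  Δ1: clk:1→0
  (1Δ to stable)

2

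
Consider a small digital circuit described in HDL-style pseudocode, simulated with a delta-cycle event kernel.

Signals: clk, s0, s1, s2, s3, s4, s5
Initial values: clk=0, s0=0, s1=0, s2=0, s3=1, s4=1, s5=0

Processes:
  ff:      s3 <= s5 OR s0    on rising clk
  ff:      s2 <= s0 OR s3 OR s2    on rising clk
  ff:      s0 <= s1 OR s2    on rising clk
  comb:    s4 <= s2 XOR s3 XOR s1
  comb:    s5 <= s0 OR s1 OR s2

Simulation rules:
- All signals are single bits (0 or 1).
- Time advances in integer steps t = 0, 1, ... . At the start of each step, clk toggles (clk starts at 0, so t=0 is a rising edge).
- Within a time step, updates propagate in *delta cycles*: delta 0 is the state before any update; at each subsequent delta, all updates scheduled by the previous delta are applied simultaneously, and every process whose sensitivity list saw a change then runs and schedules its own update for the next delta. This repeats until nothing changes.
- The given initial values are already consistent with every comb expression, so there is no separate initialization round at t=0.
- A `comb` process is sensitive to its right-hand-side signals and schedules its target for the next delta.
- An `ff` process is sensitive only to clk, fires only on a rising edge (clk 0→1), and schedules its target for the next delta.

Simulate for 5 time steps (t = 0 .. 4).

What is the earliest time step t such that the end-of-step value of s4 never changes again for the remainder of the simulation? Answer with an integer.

2

t=0 Δ0: s0=0 s1=0 s4=1 s3=1 s5=0 s2=0 clk=0
  Δ1: clk:0→1
  Δ2: s3:1→0, s2:0→1
  Δ3: s5:0→1
  (3Δ to stable)
t=1 Δ0: s0=0 s1=0 s4=1 s3=0 s5=1 s2=1 clk=1
  Δ1: clk:1→0
  (1Δ to stable)
t=2 Δ0: s0=0 s1=0 s4=1 s3=0 s5=1 s2=1 clk=0
  Δ1: clk:0→1
  Δ2: s0:0→1, s3:0→1
  Δ3: s4:1→0
  (3Δ to stable)
t=3 Δ0: s0=1 s1=0 s4=0 s3=1 s5=1 s2=1 clk=1
  Δ1: clk:1→0
  (1Δ to stable)
t=4 Δ0: s0=1 s1=0 s4=0 s3=1 s5=1 s2=1 clk=0
  Δ1: clk:0→1
  (1Δ to stable)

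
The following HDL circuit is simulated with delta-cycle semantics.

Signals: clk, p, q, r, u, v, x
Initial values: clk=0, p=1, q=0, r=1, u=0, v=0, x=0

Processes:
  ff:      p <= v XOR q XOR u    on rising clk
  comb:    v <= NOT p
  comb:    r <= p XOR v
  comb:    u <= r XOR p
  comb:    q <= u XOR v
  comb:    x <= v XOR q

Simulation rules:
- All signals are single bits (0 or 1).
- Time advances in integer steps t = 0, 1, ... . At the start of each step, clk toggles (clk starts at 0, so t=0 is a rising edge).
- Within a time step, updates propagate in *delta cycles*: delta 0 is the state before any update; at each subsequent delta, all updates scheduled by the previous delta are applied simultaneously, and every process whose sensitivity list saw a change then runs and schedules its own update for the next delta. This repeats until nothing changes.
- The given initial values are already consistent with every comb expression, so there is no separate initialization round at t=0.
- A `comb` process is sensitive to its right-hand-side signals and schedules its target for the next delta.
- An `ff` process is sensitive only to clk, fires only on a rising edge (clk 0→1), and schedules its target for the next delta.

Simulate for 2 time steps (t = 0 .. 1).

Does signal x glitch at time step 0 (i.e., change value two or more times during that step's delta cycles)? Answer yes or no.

[bits: x,p,clk,u,v,r,q]
t=0: Δ0=0100010 Δ1=0110010 Δ2=0010010 Δ3=0011100 Δ4=1010110 Δ5=1011111 Δ6=0011110 Δ7=1011110 | 7Δ
t=1: Δ0=1011110 Δ1=1001110 | 1Δ

yes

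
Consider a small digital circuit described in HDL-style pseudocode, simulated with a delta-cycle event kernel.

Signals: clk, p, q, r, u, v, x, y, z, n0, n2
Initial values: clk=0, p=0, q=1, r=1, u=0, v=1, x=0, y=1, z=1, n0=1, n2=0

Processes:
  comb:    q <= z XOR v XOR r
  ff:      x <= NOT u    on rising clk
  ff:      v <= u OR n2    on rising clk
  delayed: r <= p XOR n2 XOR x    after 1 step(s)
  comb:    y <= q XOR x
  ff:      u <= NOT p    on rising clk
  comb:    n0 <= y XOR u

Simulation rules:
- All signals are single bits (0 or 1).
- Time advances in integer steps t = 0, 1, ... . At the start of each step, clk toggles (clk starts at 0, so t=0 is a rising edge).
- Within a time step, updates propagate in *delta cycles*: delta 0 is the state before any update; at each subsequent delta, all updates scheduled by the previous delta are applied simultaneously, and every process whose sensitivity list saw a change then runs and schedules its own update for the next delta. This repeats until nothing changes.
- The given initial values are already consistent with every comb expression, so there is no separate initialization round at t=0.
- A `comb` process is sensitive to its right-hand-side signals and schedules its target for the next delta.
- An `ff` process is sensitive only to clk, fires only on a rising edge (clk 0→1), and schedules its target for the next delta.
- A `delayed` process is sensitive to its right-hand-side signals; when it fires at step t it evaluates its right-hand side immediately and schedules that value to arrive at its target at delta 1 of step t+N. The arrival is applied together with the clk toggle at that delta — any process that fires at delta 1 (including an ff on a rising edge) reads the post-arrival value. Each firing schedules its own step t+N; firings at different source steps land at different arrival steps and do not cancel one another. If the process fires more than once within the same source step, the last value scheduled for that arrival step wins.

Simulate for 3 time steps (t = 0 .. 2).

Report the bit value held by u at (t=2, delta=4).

1

t0.Δ0 v=1 clk=0 q=1 n0=1 r=1 n2=0 z=1 p=0 u=0 x=0 y=1
t0.Δ1 v=1 clk=1 q=1 n0=1 r=1 n2=0 z=1 p=0 u=0 x=0 y=1
t0.Δ2 v=0 clk=1 q=1 n0=1 r=1 n2=0 z=1 p=0 u=1 x=1 y=1
t0.Δ3 v=0 clk=1 q=0 n0=0 r=1 n2=0 z=1 p=0 u=1 x=1 y=0
t0.Δ4 v=0 clk=1 q=0 n0=1 r=1 n2=0 z=1 p=0 u=1 x=1 y=1
t0.Δ5 v=0 clk=1 q=0 n0=0 r=1 n2=0 z=1 p=0 u=1 x=1 y=1
t1.Δ0 v=0 clk=1 q=0 n0=0 r=1 n2=0 z=1 p=0 u=1 x=1 y=1
t1.Δ1 v=0 clk=0 q=0 n0=0 r=1 n2=0 z=1 p=0 u=1 x=1 y=1
t2.Δ0 v=0 clk=0 q=0 n0=0 r=1 n2=0 z=1 p=0 u=1 x=1 y=1
t2.Δ1 v=0 clk=1 q=0 n0=0 r=1 n2=0 z=1 p=0 u=1 x=1 y=1
t2.Δ2 v=1 clk=1 q=0 n0=0 r=1 n2=0 z=1 p=0 u=1 x=0 y=1
t2.Δ3 v=1 clk=1 q=1 n0=0 r=1 n2=0 z=1 p=0 u=1 x=0 y=0
t2.Δ4 v=1 clk=1 q=1 n0=1 r=1 n2=0 z=1 p=0 u=1 x=0 y=1
t2.Δ5 v=1 clk=1 q=1 n0=0 r=1 n2=0 z=1 p=0 u=1 x=0 y=1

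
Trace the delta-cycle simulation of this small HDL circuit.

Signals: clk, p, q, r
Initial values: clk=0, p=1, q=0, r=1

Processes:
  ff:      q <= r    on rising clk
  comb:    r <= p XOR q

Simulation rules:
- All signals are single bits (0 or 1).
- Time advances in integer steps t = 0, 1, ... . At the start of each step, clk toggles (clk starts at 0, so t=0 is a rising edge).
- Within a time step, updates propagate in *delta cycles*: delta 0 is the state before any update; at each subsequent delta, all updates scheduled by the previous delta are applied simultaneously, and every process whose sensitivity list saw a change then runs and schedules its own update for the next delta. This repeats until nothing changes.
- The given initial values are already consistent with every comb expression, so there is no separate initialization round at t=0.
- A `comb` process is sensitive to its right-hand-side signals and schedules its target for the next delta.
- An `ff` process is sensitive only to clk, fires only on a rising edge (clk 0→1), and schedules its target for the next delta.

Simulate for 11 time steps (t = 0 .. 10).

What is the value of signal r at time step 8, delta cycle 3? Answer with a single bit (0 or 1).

0

t=0 Δ0: p=1 clk=0 q=0 r=1
  Δ1: clk:0→1
  Δ2: q:0→1
  Δ3: r:1→0
  (3Δ to stable)
t=1 Δ0: p=1 clk=1 q=1 r=0
  Δ1: clk:1→0
  (1Δ to stable)
t=2 Δ0: p=1 clk=0 q=1 r=0
  Δ1: clk:0→1
  Δ2: q:1→0
  Δ3: r:0→1
  (3Δ to stable)
t=3 Δ0: p=1 clk=1 q=0 r=1
  Δ1: clk:1→0
  (1Δ to stable)
t=4 Δ0: p=1 clk=0 q=0 r=1
  Δ1: clk:0→1
  Δ2: q:0→1
  Δ3: r:1→0
  (3Δ to stable)
t=5 Δ0: p=1 clk=1 q=1 r=0
  Δ1: clk:1→0
  (1Δ to stable)
t=6 Δ0: p=1 clk=0 q=1 r=0
  Δ1: clk:0→1
  Δ2: q:1→0
  Δ3: r:0→1
  (3Δ to stable)
t=7 Δ0: p=1 clk=1 q=0 r=1
  Δ1: clk:1→0
  (1Δ to stable)
t=8 Δ0: p=1 clk=0 q=0 r=1
  Δ1: clk:0→1
  Δ2: q:0→1
  Δ3: r:1→0
  (3Δ to stable)
t=9 Δ0: p=1 clk=1 q=1 r=0
  Δ1: clk:1→0
  (1Δ to stable)
t=10 Δ0: p=1 clk=0 q=1 r=0
  Δ1: clk:0→1
  Δ2: q:1→0
  Δ3: r:0→1
  (3Δ to stable)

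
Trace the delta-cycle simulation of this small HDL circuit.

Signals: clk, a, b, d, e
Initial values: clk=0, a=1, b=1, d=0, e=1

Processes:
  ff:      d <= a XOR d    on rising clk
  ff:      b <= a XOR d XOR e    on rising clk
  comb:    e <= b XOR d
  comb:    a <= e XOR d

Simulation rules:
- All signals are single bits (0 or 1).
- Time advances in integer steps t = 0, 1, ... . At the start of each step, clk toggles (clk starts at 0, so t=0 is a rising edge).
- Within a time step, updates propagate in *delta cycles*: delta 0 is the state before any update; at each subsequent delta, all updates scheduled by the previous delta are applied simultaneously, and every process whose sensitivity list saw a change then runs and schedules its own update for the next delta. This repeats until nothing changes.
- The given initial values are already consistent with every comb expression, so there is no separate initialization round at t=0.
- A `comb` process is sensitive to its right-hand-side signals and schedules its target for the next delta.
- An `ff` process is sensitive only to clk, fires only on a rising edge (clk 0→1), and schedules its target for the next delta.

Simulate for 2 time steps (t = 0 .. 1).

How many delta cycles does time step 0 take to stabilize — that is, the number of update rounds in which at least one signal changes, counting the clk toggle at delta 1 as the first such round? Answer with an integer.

3

t=0 Δ0: b=1 e=1 a=1 clk=0 d=0
  Δ1: clk:0→1
  Δ2: b:1→0, d:0→1
  Δ3: a:1→0
  (3Δ to stable)
t=1 Δ0: b=0 e=1 a=0 clk=1 d=1
  Δ1: clk:1→0
  (1Δ to stable)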